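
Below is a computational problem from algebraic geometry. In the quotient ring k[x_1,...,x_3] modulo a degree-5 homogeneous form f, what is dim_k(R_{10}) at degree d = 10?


For R = k[x_1,...,x_n]/(f) with f homogeneous of degree e:
The Hilbert series is (1 - t^e)/(1 - t)^n.
So h(d) = C(d+n-1, n-1) - C(d-e+n-1, n-1) for d >= e.
With n=3, e=5, d=10:
C(10+3-1, 3-1) = C(12, 2) = 66
C(10-5+3-1, 3-1) = C(7, 2) = 21
h(10) = 66 - 21 = 45

45


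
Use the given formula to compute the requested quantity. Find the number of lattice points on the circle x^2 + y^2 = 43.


Systematically check integer values of x where x^2 <= 43.
For each valid x, check if 43 - x^2 is a perfect square.
Total integer solutions found: 0

0


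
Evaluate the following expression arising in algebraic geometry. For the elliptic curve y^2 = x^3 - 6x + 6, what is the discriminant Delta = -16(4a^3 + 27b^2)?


Compute each component:
4a^3 = 4*(-6)^3 = 4*(-216) = -864
27b^2 = 27*6^2 = 27*36 = 972
4a^3 + 27b^2 = -864 + 972 = 108
Delta = -16*108 = -1728

-1728


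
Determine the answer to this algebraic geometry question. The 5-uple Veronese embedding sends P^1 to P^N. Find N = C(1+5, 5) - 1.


The Veronese embedding v_d: P^n -> P^N maps each point to all
degree-d monomials in n+1 homogeneous coordinates.
N = C(n+d, d) - 1
N = C(1+5, 5) - 1
N = C(6, 5) - 1
C(6, 5) = 6
N = 6 - 1 = 5

5


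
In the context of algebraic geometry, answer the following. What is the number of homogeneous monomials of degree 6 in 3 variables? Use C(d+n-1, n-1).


The number of degree-6 monomials in 3 variables is C(d+n-1, n-1).
= C(6+3-1, 3-1) = C(8, 2)
= 28

28


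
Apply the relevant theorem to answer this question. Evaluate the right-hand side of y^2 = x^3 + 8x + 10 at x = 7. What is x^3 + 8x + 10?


Compute x^3 + 8x + 10 at x = 7:
x^3 = 7^3 = 343
8*x = 8*7 = 56
Sum: 343 + 56 + 10 = 409

409


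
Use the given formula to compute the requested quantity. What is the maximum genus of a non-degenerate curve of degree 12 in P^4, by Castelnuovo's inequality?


Castelnuovo's bound: write d - 1 = m(r-1) + epsilon with 0 <= epsilon < r-1.
d - 1 = 12 - 1 = 11
r - 1 = 4 - 1 = 3
11 = 3*3 + 2, so m = 3, epsilon = 2
pi(d, r) = m(m-1)(r-1)/2 + m*epsilon
= 3*2*3/2 + 3*2
= 18/2 + 6
= 9 + 6 = 15

15


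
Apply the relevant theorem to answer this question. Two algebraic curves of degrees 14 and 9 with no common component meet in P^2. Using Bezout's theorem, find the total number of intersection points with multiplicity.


Bezout's theorem states the intersection count equals the product of degrees.
Intersection count = 14 * 9 = 126

126


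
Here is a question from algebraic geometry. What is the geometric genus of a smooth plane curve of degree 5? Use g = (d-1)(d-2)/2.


Using the genus formula for smooth plane curves:
g = (d-1)(d-2)/2
g = (5-1)(5-2)/2
g = 4*3/2
g = 12/2 = 6

6


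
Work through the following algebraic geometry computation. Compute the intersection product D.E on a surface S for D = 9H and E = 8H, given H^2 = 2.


Using bilinearity of the intersection pairing on a surface S:
(aH).(bH) = ab * (H.H)
We have H^2 = 2.
D.E = (9H).(8H) = 9*8*2
= 72*2
= 144

144


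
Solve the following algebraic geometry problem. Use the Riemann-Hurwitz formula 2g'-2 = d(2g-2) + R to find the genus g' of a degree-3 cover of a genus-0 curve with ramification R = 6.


Riemann-Hurwitz formula: 2g' - 2 = d(2g - 2) + R
Given: d = 3, g = 0, R = 6
2g' - 2 = 3*(2*0 - 2) + 6
2g' - 2 = 3*(-2) + 6
2g' - 2 = -6 + 6 = 0
2g' = 2
g' = 1

1


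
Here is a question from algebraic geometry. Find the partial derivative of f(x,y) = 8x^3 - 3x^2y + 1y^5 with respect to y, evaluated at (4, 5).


df/dy = (-3)*x^2 + 5*1*y^4
At (4,5): (-3)*4^2 + 5*1*5^4
= -48 + 3125
= 3077

3077


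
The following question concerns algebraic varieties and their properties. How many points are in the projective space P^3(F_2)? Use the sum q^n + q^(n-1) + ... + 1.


P^3(F_2) has (q^(n+1) - 1)/(q - 1) points.
= 2^3 + 2^2 + 2^1 + 2^0
= 8 + 4 + 2 + 1
= 15

15


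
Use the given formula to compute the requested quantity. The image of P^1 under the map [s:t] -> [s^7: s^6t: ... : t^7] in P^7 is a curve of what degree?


The rational normal curve in P^7 is the image of P^1 under the 7-uple Veronese.
A general hyperplane in P^7 pulls back to a degree-7 form on P^1, which has 7 zeros,
so the curve meets a general hyperplane in 7 points. Degree = 7.

7


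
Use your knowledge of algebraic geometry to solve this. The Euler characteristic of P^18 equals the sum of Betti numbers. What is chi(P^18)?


The complex projective space P^18 has one cell in each even real dimension 0, 2, ..., 36.
The cohomology groups are H^{2k}(P^18) = Z for k = 0,...,18, and 0 otherwise.
Euler characteristic = sum of Betti numbers = 1 per even-dimensional cohomology group.
chi(P^18) = 18 + 1 = 19

19


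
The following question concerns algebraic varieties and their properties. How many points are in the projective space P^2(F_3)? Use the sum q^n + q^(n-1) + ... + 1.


P^2(F_3) has (q^(n+1) - 1)/(q - 1) points.
= 3^2 + 3^1 + 3^0
= 9 + 3 + 1
= 13

13


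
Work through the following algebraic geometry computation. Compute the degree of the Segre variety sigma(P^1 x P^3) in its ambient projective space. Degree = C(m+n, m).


The degree of the Segre variety P^1 x P^3 is C(m+n, m).
= C(4, 1)
= 4

4


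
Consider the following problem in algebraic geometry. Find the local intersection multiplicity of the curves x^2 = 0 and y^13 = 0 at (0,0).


The intersection multiplicity of V(x^a) and V(y^b) at the origin is:
I(O; V(x^2), V(y^13)) = dim_k(k[x,y]/(x^2, y^13))
A basis for k[x,y]/(x^2, y^13) is the set of monomials x^i * y^j
where 0 <= i < 2 and 0 <= j < 13.
The number of such monomials is 2 * 13 = 26

26


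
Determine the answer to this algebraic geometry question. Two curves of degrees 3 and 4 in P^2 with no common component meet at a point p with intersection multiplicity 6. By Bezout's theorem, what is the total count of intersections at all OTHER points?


By Bezout's theorem, the total intersection number is d1 * d2.
Total = 3 * 4 = 12
Intersection multiplicity at p = 6
Remaining intersections = 12 - 6 = 6

6


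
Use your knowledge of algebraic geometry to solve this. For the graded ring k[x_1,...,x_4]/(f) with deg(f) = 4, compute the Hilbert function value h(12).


For R = k[x_1,...,x_n]/(f) with f homogeneous of degree e:
The Hilbert series is (1 - t^e)/(1 - t)^n.
So h(d) = C(d+n-1, n-1) - C(d-e+n-1, n-1) for d >= e.
With n=4, e=4, d=12:
C(12+4-1, 4-1) = C(15, 3) = 455
C(12-4+4-1, 4-1) = C(11, 3) = 165
h(12) = 455 - 165 = 290

290


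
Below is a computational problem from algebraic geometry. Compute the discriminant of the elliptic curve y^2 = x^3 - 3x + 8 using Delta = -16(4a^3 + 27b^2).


Compute each component:
4a^3 = 4*(-3)^3 = 4*(-27) = -108
27b^2 = 27*8^2 = 27*64 = 1728
4a^3 + 27b^2 = -108 + 1728 = 1620
Delta = -16*1620 = -25920

-25920


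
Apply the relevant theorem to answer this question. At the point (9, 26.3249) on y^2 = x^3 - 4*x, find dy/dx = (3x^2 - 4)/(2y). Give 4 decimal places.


Using implicit differentiation of y^2 = x^3 - 4*x:
2y * dy/dx = 3x^2 - 4
dy/dx = (3x^2 - 4)/(2y)
Numerator: 3*9^2 - 4 = 239
Denominator: 2*26.3249 = 52.6498
dy/dx = 239/52.6498 = 4.5394

4.5394


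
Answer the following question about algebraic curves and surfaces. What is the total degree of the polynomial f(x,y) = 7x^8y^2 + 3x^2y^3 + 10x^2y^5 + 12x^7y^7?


Examine each term for its total degree (sum of exponents).
  Term '7x^8y^2' has total degree 8+2 = 10.
  Term '3x^2y^3' has total degree 2+3 = 5.
  Term '10x^2y^5' has total degree 2+5 = 7.
  Term '12x^7y^7' has total degree 7+7 = 14.
The maximum total degree among all terms is 14.

14


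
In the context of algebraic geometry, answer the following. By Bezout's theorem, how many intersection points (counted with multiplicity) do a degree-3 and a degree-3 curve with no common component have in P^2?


Bezout's theorem states the intersection count equals the product of degrees.
Intersection count = 3 * 3 = 9

9


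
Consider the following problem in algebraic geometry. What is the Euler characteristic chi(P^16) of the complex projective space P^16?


The complex projective space P^16 has one cell in each even real dimension 0, 2, ..., 32.
The cohomology groups are H^{2k}(P^16) = Z for k = 0,...,16, and 0 otherwise.
Euler characteristic = sum of Betti numbers = 1 per even-dimensional cohomology group.
chi(P^16) = 16 + 1 = 17

17


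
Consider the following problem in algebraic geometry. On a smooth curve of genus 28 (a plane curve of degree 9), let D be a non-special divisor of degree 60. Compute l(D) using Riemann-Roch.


First, compute the genus of a smooth plane curve of degree 9:
g = (d-1)(d-2)/2 = (9-1)(9-2)/2 = 28
For a non-special divisor D (i.e., h^1(D) = 0), Riemann-Roch gives:
l(D) = deg(D) - g + 1
Since deg(D) = 60 >= 2g - 1 = 55, D is non-special.
l(D) = 60 - 28 + 1 = 33

33


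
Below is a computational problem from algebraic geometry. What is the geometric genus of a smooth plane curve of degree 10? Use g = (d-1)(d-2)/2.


Using the genus formula for smooth plane curves:
g = (d-1)(d-2)/2
g = (10-1)(10-2)/2
g = 9*8/2
g = 72/2 = 36

36


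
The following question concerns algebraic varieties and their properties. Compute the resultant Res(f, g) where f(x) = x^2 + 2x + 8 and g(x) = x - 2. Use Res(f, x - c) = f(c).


For Res(f, x - c), we evaluate f at x = c.
f(2) = 2^2 + 2*2 + 8
= 4 + 4 + 8
= 8 + 8 = 16
Res(f, g) = 16

16


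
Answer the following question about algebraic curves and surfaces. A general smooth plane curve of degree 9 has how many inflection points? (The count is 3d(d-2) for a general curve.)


For a general smooth plane curve C of degree d, the inflection points are
the intersection of C with its Hessian curve, which has degree 3(d-2).
By Bezout, the total intersection number is d * 3(d-2) = 9 * 21 = 189.
For a general curve every flex is ordinary, so each contributes
multiplicity 1 to C·Hess(C), and the number of distinct inflection
points is 3d(d-2).
Inflection points = 3*9*(9-2) = 3*9*7 = 189

189


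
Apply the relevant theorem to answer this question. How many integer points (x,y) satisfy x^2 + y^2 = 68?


Systematically check integer values of x where x^2 <= 68.
For each valid x, check if 68 - x^2 is a perfect square.
x=2: 68 - 4 = 64, sqrt = 8 (valid)
x=8: 68 - 64 = 4, sqrt = 2 (valid)
Total integer solutions found: 8

8


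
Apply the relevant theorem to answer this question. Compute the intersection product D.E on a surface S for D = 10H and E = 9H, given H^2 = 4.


Using bilinearity of the intersection pairing on a surface S:
(aH).(bH) = ab * (H.H)
We have H^2 = 4.
D.E = (10H).(9H) = 10*9*4
= 90*4
= 360

360


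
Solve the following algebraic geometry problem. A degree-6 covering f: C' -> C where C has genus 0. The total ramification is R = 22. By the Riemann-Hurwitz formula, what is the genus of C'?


Riemann-Hurwitz formula: 2g' - 2 = d(2g - 2) + R
Given: d = 6, g = 0, R = 22
2g' - 2 = 6*(2*0 - 2) + 22
2g' - 2 = 6*(-2) + 22
2g' - 2 = -12 + 22 = 10
2g' = 12
g' = 6

6


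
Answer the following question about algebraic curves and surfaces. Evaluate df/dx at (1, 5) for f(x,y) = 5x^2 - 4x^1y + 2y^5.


df/dx = 2*5*x^1 + 1*(-4)*x^0*y
At (1,5): 2*5*1^1 + 1*(-4)*1^0*5
= 10 - 20
= -10

-10


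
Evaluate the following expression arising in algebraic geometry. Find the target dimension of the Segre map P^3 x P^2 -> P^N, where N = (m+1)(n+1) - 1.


The Segre embedding maps P^m x P^n into P^N via
all products of coordinates from each factor.
N = (m+1)(n+1) - 1
N = (3+1)(2+1) - 1
N = 4*3 - 1
N = 12 - 1 = 11

11


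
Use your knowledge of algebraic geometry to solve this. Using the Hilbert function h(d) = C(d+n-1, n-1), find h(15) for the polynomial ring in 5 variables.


The Hilbert function for the polynomial ring in 5 variables is:
h(d) = C(d+n-1, n-1)
h(15) = C(15+5-1, 5-1) = C(19, 4)
= 19! / (4! * 15!)
= 3876

3876


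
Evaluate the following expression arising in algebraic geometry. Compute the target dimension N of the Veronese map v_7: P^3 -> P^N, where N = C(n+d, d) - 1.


The Veronese embedding v_d: P^n -> P^N maps each point to all
degree-d monomials in n+1 homogeneous coordinates.
N = C(n+d, d) - 1
N = C(3+7, 7) - 1
N = C(10, 7) - 1
C(10, 7) = 120
N = 120 - 1 = 119

119


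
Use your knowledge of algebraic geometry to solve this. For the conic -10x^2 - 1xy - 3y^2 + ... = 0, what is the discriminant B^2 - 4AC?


The discriminant of a conic Ax^2 + Bxy + Cy^2 + ... = 0 is B^2 - 4AC.
B^2 = (-1)^2 = 1
4AC = 4*(-10)*(-3) = 120
Discriminant = 1 - 120 = -119

-119


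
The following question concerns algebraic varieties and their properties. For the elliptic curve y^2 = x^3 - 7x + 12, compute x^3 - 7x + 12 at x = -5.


Compute x^3 - 7x + 12 at x = -5:
x^3 = (-5)^3 = -125
(-7)*x = (-7)*(-5) = 35
Sum: -125 + 35 + 12 = -78

-78


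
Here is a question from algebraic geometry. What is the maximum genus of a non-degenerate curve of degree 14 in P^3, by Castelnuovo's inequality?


Castelnuovo's bound: write d - 1 = m(r-1) + epsilon with 0 <= epsilon < r-1.
d - 1 = 14 - 1 = 13
r - 1 = 3 - 1 = 2
13 = 6*2 + 1, so m = 6, epsilon = 1
pi(d, r) = m(m-1)(r-1)/2 + m*epsilon
= 6*5*2/2 + 6*1
= 60/2 + 6
= 30 + 6 = 36

36


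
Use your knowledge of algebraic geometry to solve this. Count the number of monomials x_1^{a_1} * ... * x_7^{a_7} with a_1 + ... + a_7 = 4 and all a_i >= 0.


The number of degree-4 monomials in 7 variables is C(d+n-1, n-1).
= C(4+7-1, 7-1) = C(10, 6)
= 210

210


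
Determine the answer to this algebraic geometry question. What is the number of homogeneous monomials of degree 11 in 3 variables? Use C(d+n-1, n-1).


The number of degree-11 monomials in 3 variables is C(d+n-1, n-1).
= C(11+3-1, 3-1) = C(13, 2)
= 78

78


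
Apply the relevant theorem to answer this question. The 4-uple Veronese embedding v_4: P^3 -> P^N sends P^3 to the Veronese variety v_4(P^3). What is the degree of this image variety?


The Veronese variety v_4(P^3) has degree d^r.
d^r = 4^3 = 64

64


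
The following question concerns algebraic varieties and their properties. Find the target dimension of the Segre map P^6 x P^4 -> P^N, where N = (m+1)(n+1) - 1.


The Segre embedding maps P^m x P^n into P^N via
all products of coordinates from each factor.
N = (m+1)(n+1) - 1
N = (6+1)(4+1) - 1
N = 7*5 - 1
N = 35 - 1 = 34

34


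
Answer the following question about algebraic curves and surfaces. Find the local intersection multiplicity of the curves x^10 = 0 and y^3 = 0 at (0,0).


The intersection multiplicity of V(x^a) and V(y^b) at the origin is:
I(O; V(x^10), V(y^3)) = dim_k(k[x,y]/(x^10, y^3))
A basis for k[x,y]/(x^10, y^3) is the set of monomials x^i * y^j
where 0 <= i < 10 and 0 <= j < 3.
The number of such monomials is 10 * 3 = 30

30


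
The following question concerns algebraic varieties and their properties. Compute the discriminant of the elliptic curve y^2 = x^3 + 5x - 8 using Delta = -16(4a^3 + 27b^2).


Compute each component:
4a^3 = 4*5^3 = 4*125 = 500
27b^2 = 27*(-8)^2 = 27*64 = 1728
4a^3 + 27b^2 = 500 + 1728 = 2228
Delta = -16*2228 = -35648

-35648


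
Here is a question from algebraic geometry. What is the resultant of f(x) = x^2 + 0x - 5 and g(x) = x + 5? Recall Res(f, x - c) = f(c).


For Res(f, x - c), we evaluate f at x = c.
f(-5) = (-5)^2 + 0*(-5) - 5
= 25 + 0 - 5
= 25 - 5 = 20
Res(f, g) = 20

20


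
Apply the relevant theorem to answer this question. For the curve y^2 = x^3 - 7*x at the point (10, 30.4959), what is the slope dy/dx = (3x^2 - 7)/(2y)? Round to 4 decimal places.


Using implicit differentiation of y^2 = x^3 - 7*x:
2y * dy/dx = 3x^2 - 7
dy/dx = (3x^2 - 7)/(2y)
Numerator: 3*10^2 - 7 = 293
Denominator: 2*30.4959 = 60.9918
dy/dx = 293/60.9918 = 4.8039

4.8039


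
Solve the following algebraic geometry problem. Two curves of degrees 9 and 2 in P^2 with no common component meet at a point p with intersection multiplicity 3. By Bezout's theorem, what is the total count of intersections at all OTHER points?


By Bezout's theorem, the total intersection number is d1 * d2.
Total = 9 * 2 = 18
Intersection multiplicity at p = 3
Remaining intersections = 18 - 3 = 15

15


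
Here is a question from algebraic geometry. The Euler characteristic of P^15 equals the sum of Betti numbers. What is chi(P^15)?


The complex projective space P^15 has one cell in each even real dimension 0, 2, ..., 30.
The cohomology groups are H^{2k}(P^15) = Z for k = 0,...,15, and 0 otherwise.
Euler characteristic = sum of Betti numbers = 1 per even-dimensional cohomology group.
chi(P^15) = 15 + 1 = 16

16


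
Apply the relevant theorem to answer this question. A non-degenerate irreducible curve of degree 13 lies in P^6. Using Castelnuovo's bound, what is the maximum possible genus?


Castelnuovo's bound: write d - 1 = m(r-1) + epsilon with 0 <= epsilon < r-1.
d - 1 = 13 - 1 = 12
r - 1 = 6 - 1 = 5
12 = 2*5 + 2, so m = 2, epsilon = 2
pi(d, r) = m(m-1)(r-1)/2 + m*epsilon
= 2*1*5/2 + 2*2
= 10/2 + 4
= 5 + 4 = 9

9


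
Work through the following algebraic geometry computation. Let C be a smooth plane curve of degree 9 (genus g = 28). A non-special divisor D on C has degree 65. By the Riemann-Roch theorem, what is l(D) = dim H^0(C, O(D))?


First, compute the genus of a smooth plane curve of degree 9:
g = (d-1)(d-2)/2 = (9-1)(9-2)/2 = 28
For a non-special divisor D (i.e., h^1(D) = 0), Riemann-Roch gives:
l(D) = deg(D) - g + 1
Since deg(D) = 65 >= 2g - 1 = 55, D is non-special.
l(D) = 65 - 28 + 1 = 38

38


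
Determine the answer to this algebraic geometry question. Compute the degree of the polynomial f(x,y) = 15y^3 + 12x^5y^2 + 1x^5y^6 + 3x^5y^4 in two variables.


Examine each term for its total degree (sum of exponents).
  Term '15y^3' has total degree 0+3 = 3.
  Term '12x^5y^2' has total degree 5+2 = 7.
  Term '1x^5y^6' has total degree 5+6 = 11.
  Term '3x^5y^4' has total degree 5+4 = 9.
The maximum total degree among all terms is 11.

11


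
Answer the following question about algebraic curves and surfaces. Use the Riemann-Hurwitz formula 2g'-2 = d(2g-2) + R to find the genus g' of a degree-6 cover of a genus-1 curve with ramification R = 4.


Riemann-Hurwitz formula: 2g' - 2 = d(2g - 2) + R
Given: d = 6, g = 1, R = 4
2g' - 2 = 6*(2*1 - 2) + 4
2g' - 2 = 6*0 + 4
2g' - 2 = 0 + 4 = 4
2g' = 6
g' = 3

3


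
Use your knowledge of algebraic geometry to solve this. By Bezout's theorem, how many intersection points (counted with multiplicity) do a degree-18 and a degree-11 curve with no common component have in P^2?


Bezout's theorem states the intersection count equals the product of degrees.
Intersection count = 18 * 11 = 198

198


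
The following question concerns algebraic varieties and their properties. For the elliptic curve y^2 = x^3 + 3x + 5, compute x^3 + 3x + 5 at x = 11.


Compute x^3 + 3x + 5 at x = 11:
x^3 = 11^3 = 1331
3*x = 3*11 = 33
Sum: 1331 + 33 + 5 = 1369

1369


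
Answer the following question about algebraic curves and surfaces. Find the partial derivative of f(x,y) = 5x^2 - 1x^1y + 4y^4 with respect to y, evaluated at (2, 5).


df/dy = (-1)*x^1 + 4*4*y^3
At (2,5): (-1)*2^1 + 4*4*5^3
= -2 + 2000
= 1998

1998


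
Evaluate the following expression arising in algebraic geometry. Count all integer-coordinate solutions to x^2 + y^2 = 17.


Systematically check integer values of x where x^2 <= 17.
For each valid x, check if 17 - x^2 is a perfect square.
x=1: 17 - 1 = 16, sqrt = 4 (valid)
x=4: 17 - 16 = 1, sqrt = 1 (valid)
Total integer solutions found: 8

8


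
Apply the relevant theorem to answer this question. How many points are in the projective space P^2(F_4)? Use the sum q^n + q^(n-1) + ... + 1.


P^2(F_4) has (q^(n+1) - 1)/(q - 1) points.
= 4^2 + 4^1 + 4^0
= 16 + 4 + 1
= 21

21


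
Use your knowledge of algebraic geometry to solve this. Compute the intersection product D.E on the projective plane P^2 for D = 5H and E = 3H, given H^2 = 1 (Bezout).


Using bilinearity of the intersection pairing on the projective plane P^2:
(aH).(bH) = ab * (H.H)
We have H^2 = 1 (Bezout).
D.E = (5H).(3H) = 5*3*1
= 15*1
= 15

15


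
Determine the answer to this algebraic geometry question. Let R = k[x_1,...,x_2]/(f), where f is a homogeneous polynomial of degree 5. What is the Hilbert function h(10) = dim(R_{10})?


For R = k[x_1,...,x_n]/(f) with f homogeneous of degree e:
The Hilbert series is (1 - t^e)/(1 - t)^n.
So h(d) = C(d+n-1, n-1) - C(d-e+n-1, n-1) for d >= e.
With n=2, e=5, d=10:
C(10+2-1, 2-1) = C(11, 1) = 11
C(10-5+2-1, 2-1) = C(6, 1) = 6
h(10) = 11 - 6 = 5

5


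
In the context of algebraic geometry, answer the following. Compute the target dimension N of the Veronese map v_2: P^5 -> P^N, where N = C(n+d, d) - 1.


The Veronese embedding v_d: P^n -> P^N maps each point to all
degree-d monomials in n+1 homogeneous coordinates.
N = C(n+d, d) - 1
N = C(5+2, 2) - 1
N = C(7, 2) - 1
C(7, 2) = 21
N = 21 - 1 = 20

20


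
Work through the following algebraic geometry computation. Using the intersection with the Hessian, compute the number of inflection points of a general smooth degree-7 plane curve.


For a general smooth plane curve C of degree d, the inflection points are
the intersection of C with its Hessian curve, which has degree 3(d-2).
By Bezout, the total intersection number is d * 3(d-2) = 7 * 15 = 105.
For a general curve every flex is ordinary, so each contributes
multiplicity 1 to C·Hess(C), and the number of distinct inflection
points is 3d(d-2).
Inflection points = 3*7*(7-2) = 3*7*5 = 105

105


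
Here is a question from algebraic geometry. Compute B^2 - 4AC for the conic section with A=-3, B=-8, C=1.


The discriminant of a conic Ax^2 + Bxy + Cy^2 + ... = 0 is B^2 - 4AC.
B^2 = (-8)^2 = 64
4AC = 4*(-3)*1 = -12
Discriminant = 64 + 12 = 76

76


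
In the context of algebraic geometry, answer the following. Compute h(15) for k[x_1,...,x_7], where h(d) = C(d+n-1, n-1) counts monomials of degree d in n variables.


The Hilbert function for the polynomial ring in 7 variables is:
h(d) = C(d+n-1, n-1)
h(15) = C(15+7-1, 7-1) = C(21, 6)
= 21! / (6! * 15!)
= 54264

54264


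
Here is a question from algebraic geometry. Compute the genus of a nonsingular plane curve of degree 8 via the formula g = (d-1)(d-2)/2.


Using the genus formula for smooth plane curves:
g = (d-1)(d-2)/2
g = (8-1)(8-2)/2
g = 7*6/2
g = 42/2 = 21

21


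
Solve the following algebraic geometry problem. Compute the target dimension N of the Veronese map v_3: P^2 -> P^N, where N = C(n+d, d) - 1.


The Veronese embedding v_d: P^n -> P^N maps each point to all
degree-d monomials in n+1 homogeneous coordinates.
N = C(n+d, d) - 1
N = C(2+3, 3) - 1
N = C(5, 3) - 1
C(5, 3) = 10
N = 10 - 1 = 9

9


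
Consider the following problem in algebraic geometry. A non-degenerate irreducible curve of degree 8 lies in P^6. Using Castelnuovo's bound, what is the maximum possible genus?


Castelnuovo's bound: write d - 1 = m(r-1) + epsilon with 0 <= epsilon < r-1.
d - 1 = 8 - 1 = 7
r - 1 = 6 - 1 = 5
7 = 1*5 + 2, so m = 1, epsilon = 2
pi(d, r) = m(m-1)(r-1)/2 + m*epsilon
= 1*0*5/2 + 1*2
= 0/2 + 2
= 0 + 2 = 2

2


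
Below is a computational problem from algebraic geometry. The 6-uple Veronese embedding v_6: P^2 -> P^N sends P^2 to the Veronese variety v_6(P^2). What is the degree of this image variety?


The Veronese variety v_6(P^2) has degree d^r.
d^r = 6^2 = 36

36


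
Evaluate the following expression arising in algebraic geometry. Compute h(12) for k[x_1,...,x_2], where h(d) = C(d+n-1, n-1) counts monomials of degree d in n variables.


The Hilbert function for the polynomial ring in 2 variables is:
h(d) = C(d+n-1, n-1)
h(12) = C(12+2-1, 2-1) = C(13, 1)
= 13! / (1! * 12!)
= 13

13


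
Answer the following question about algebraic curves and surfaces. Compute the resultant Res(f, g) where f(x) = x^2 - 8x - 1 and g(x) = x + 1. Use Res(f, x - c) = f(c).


For Res(f, x - c), we evaluate f at x = c.
f(-1) = (-1)^2 - 8*(-1) - 1
= 1 + 8 - 1
= 9 - 1 = 8
Res(f, g) = 8

8


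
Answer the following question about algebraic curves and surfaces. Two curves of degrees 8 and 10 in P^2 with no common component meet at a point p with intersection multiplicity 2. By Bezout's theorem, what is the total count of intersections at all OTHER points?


By Bezout's theorem, the total intersection number is d1 * d2.
Total = 8 * 10 = 80
Intersection multiplicity at p = 2
Remaining intersections = 80 - 2 = 78

78


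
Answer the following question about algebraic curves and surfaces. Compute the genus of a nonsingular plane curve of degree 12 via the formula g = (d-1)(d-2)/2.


Using the genus formula for smooth plane curves:
g = (d-1)(d-2)/2
g = (12-1)(12-2)/2
g = 11*10/2
g = 110/2 = 55

55


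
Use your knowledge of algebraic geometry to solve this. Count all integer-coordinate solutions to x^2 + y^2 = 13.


Systematically check integer values of x where x^2 <= 13.
For each valid x, check if 13 - x^2 is a perfect square.
x=2: 13 - 4 = 9, sqrt = 3 (valid)
x=3: 13 - 9 = 4, sqrt = 2 (valid)
Total integer solutions found: 8

8


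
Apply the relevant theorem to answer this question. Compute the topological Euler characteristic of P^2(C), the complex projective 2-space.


The complex projective space P^2 has one cell in each even real dimension 0, 2, ..., 4.
The cohomology groups are H^{2k}(P^2) = Z for k = 0,...,2, and 0 otherwise.
Euler characteristic = sum of Betti numbers = 1 per even-dimensional cohomology group.
chi(P^2) = 2 + 1 = 3

3


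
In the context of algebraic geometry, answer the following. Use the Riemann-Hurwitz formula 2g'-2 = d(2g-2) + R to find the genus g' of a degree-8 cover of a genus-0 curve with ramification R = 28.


Riemann-Hurwitz formula: 2g' - 2 = d(2g - 2) + R
Given: d = 8, g = 0, R = 28
2g' - 2 = 8*(2*0 - 2) + 28
2g' - 2 = 8*(-2) + 28
2g' - 2 = -16 + 28 = 12
2g' = 14
g' = 7

7


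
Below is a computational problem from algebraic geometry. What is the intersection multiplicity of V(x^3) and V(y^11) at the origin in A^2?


The intersection multiplicity of V(x^a) and V(y^b) at the origin is:
I(O; V(x^3), V(y^11)) = dim_k(k[x,y]/(x^3, y^11))
A basis for k[x,y]/(x^3, y^11) is the set of monomials x^i * y^j
where 0 <= i < 3 and 0 <= j < 11.
The number of such monomials is 3 * 11 = 33

33


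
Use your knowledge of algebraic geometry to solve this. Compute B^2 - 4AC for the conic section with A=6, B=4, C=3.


The discriminant of a conic Ax^2 + Bxy + Cy^2 + ... = 0 is B^2 - 4AC.
B^2 = 4^2 = 16
4AC = 4*6*3 = 72
Discriminant = 16 - 72 = -56

-56


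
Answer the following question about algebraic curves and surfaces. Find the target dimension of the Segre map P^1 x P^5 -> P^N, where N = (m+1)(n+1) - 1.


The Segre embedding maps P^m x P^n into P^N via
all products of coordinates from each factor.
N = (m+1)(n+1) - 1
N = (1+1)(5+1) - 1
N = 2*6 - 1
N = 12 - 1 = 11

11


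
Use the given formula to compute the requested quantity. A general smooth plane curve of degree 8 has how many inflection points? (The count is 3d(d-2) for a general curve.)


For a general smooth plane curve C of degree d, the inflection points are
the intersection of C with its Hessian curve, which has degree 3(d-2).
By Bezout, the total intersection number is d * 3(d-2) = 8 * 18 = 144.
For a general curve every flex is ordinary, so each contributes
multiplicity 1 to C·Hess(C), and the number of distinct inflection
points is 3d(d-2).
Inflection points = 3*8*(8-2) = 3*8*6 = 144

144


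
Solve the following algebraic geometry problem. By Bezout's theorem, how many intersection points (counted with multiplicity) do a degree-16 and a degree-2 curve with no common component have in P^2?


Bezout's theorem states the intersection count equals the product of degrees.
Intersection count = 16 * 2 = 32

32


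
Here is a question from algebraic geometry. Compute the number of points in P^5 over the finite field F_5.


P^5(F_5) has (q^(n+1) - 1)/(q - 1) points.
= 5^5 + 5^4 + 5^3 + 5^2 + 5^1 + 5^0
= 3125 + 625 + 125 + 25 + 5 + 1
= 3906

3906


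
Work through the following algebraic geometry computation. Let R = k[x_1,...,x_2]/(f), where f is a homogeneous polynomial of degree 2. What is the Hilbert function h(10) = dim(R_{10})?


For R = k[x_1,...,x_n]/(f) with f homogeneous of degree e:
The Hilbert series is (1 - t^e)/(1 - t)^n.
So h(d) = C(d+n-1, n-1) - C(d-e+n-1, n-1) for d >= e.
With n=2, e=2, d=10:
C(10+2-1, 2-1) = C(11, 1) = 11
C(10-2+2-1, 2-1) = C(9, 1) = 9
h(10) = 11 - 9 = 2

2


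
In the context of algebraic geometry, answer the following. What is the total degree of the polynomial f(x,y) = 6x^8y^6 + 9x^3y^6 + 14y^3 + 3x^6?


Examine each term for its total degree (sum of exponents).
  Term '6x^8y^6' has total degree 8+6 = 14.
  Term '9x^3y^6' has total degree 3+6 = 9.
  Term '14y^3' has total degree 0+3 = 3.
  Term '3x^6' has total degree 6+0 = 6.
The maximum total degree among all terms is 14.

14


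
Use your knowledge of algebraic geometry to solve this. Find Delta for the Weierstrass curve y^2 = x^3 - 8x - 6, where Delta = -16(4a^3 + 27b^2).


Compute each component:
4a^3 = 4*(-8)^3 = 4*(-512) = -2048
27b^2 = 27*(-6)^2 = 27*36 = 972
4a^3 + 27b^2 = -2048 + 972 = -1076
Delta = -16*(-1076) = 17216

17216


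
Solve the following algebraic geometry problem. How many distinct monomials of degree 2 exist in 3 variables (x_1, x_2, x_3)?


The number of degree-2 monomials in 3 variables is C(d+n-1, n-1).
= C(2+3-1, 3-1) = C(4, 2)
= 6

6


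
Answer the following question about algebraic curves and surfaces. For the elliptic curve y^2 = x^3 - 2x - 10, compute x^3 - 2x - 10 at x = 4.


Compute x^3 - 2x - 10 at x = 4:
x^3 = 4^3 = 64
(-2)*x = (-2)*4 = -8
Sum: 64 - 8 - 10 = 46

46


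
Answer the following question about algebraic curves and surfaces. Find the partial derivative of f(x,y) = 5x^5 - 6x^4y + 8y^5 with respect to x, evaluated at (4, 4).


df/dx = 5*5*x^4 + 4*(-6)*x^3*y
At (4,4): 5*5*4^4 + 4*(-6)*4^3*4
= 6400 - 6144
= 256

256


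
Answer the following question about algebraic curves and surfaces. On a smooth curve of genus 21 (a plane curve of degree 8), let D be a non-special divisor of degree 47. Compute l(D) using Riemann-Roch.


First, compute the genus of a smooth plane curve of degree 8:
g = (d-1)(d-2)/2 = (8-1)(8-2)/2 = 21
For a non-special divisor D (i.e., h^1(D) = 0), Riemann-Roch gives:
l(D) = deg(D) - g + 1
Since deg(D) = 47 >= 2g - 1 = 41, D is non-special.
l(D) = 47 - 21 + 1 = 27

27


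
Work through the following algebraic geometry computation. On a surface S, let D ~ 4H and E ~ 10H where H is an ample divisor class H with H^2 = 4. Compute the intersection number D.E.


Using bilinearity of the intersection pairing on a surface S:
(aH).(bH) = ab * (H.H)
We have H^2 = 4.
D.E = (4H).(10H) = 4*10*4
= 40*4
= 160

160


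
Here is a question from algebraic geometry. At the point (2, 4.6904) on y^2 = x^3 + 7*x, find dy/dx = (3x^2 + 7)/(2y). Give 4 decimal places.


Using implicit differentiation of y^2 = x^3 + 7*x:
2y * dy/dx = 3x^2 + 7
dy/dx = (3x^2 + 7)/(2y)
Numerator: 3*2^2 + 7 = 19
Denominator: 2*4.6904 = 9.3808
dy/dx = 19/9.3808 = 2.0254

2.0254


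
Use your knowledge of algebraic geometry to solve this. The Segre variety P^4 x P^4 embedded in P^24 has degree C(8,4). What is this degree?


The degree of the Segre variety P^4 x P^4 is C(m+n, m).
= C(8, 4)
= 70

70


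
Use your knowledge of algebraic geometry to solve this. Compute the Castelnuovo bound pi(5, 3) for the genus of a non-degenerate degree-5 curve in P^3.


Castelnuovo's bound: write d - 1 = m(r-1) + epsilon with 0 <= epsilon < r-1.
d - 1 = 5 - 1 = 4
r - 1 = 3 - 1 = 2
4 = 2*2 + 0, so m = 2, epsilon = 0
pi(d, r) = m(m-1)(r-1)/2 + m*epsilon
= 2*1*2/2 + 2*0
= 4/2 + 0
= 2 + 0 = 2

2


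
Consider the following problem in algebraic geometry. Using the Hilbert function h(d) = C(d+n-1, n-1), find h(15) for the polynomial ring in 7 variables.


The Hilbert function for the polynomial ring in 7 variables is:
h(d) = C(d+n-1, n-1)
h(15) = C(15+7-1, 7-1) = C(21, 6)
= 21! / (6! * 15!)
= 54264

54264


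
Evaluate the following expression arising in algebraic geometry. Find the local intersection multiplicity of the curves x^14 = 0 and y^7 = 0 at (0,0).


The intersection multiplicity of V(x^a) and V(y^b) at the origin is:
I(O; V(x^14), V(y^7)) = dim_k(k[x,y]/(x^14, y^7))
A basis for k[x,y]/(x^14, y^7) is the set of monomials x^i * y^j
where 0 <= i < 14 and 0 <= j < 7.
The number of such monomials is 14 * 7 = 98

98


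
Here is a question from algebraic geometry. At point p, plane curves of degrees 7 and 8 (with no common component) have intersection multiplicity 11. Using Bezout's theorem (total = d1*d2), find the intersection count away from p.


By Bezout's theorem, the total intersection number is d1 * d2.
Total = 7 * 8 = 56
Intersection multiplicity at p = 11
Remaining intersections = 56 - 11 = 45

45


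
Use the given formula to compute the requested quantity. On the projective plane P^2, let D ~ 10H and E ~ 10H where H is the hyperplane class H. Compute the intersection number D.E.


Using bilinearity of the intersection pairing on the projective plane P^2:
(aH).(bH) = ab * (H.H)
We have H^2 = 1 (Bezout).
D.E = (10H).(10H) = 10*10*1
= 100*1
= 100

100


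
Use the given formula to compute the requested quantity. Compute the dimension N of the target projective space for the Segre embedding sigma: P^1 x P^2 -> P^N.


The Segre embedding maps P^m x P^n into P^N via
all products of coordinates from each factor.
N = (m+1)(n+1) - 1
N = (1+1)(2+1) - 1
N = 2*3 - 1
N = 6 - 1 = 5

5


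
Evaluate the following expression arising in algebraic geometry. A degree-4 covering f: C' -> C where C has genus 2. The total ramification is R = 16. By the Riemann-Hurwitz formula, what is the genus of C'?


Riemann-Hurwitz formula: 2g' - 2 = d(2g - 2) + R
Given: d = 4, g = 2, R = 16
2g' - 2 = 4*(2*2 - 2) + 16
2g' - 2 = 4*2 + 16
2g' - 2 = 8 + 16 = 24
2g' = 26
g' = 13

13


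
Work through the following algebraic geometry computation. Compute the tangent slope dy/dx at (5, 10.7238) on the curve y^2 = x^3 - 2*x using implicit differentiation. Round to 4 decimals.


Using implicit differentiation of y^2 = x^3 - 2*x:
2y * dy/dx = 3x^2 - 2
dy/dx = (3x^2 - 2)/(2y)
Numerator: 3*5^2 - 2 = 73
Denominator: 2*10.7238 = 21.4476
dy/dx = 73/21.4476 = 3.4036

3.4036


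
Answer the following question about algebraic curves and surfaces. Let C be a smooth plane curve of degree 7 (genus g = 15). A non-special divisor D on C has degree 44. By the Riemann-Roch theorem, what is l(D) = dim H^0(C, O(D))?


First, compute the genus of a smooth plane curve of degree 7:
g = (d-1)(d-2)/2 = (7-1)(7-2)/2 = 15
For a non-special divisor D (i.e., h^1(D) = 0), Riemann-Roch gives:
l(D) = deg(D) - g + 1
Since deg(D) = 44 >= 2g - 1 = 29, D is non-special.
l(D) = 44 - 15 + 1 = 30

30


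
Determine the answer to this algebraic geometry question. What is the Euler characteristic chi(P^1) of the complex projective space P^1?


The complex projective space P^1 has one cell in each even real dimension 0, 2, ..., 2.
The cohomology groups are H^{2k}(P^1) = Z for k = 0,...,1, and 0 otherwise.
Euler characteristic = sum of Betti numbers = 1 per even-dimensional cohomology group.
chi(P^1) = 1 + 1 = 2

2


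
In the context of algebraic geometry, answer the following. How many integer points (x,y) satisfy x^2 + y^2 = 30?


Systematically check integer values of x where x^2 <= 30.
For each valid x, check if 30 - x^2 is a perfect square.
Total integer solutions found: 0

0


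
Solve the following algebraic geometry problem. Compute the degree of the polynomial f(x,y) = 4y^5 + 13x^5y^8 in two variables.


Examine each term for its total degree (sum of exponents).
  Term '4y^5' has total degree 0+5 = 5.
  Term '13x^5y^8' has total degree 5+8 = 13.
The maximum total degree among all terms is 13.

13


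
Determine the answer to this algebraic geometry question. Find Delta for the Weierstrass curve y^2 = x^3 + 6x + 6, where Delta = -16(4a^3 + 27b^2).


Compute each component:
4a^3 = 4*6^3 = 4*216 = 864
27b^2 = 27*6^2 = 27*36 = 972
4a^3 + 27b^2 = 864 + 972 = 1836
Delta = -16*1836 = -29376

-29376


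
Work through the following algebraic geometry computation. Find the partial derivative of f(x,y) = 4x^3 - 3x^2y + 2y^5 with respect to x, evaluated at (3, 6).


df/dx = 3*4*x^2 + 2*(-3)*x^1*y
At (3,6): 3*4*3^2 + 2*(-3)*3^1*6
= 108 - 108
= 0

0


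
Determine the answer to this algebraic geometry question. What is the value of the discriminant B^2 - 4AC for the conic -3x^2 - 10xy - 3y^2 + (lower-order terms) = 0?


The discriminant of a conic Ax^2 + Bxy + Cy^2 + ... = 0 is B^2 - 4AC.
B^2 = (-10)^2 = 100
4AC = 4*(-3)*(-3) = 36
Discriminant = 100 - 36 = 64

64


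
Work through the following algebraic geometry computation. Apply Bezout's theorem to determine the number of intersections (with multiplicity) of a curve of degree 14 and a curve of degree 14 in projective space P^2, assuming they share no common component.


Bezout's theorem states the intersection count equals the product of degrees.
Intersection count = 14 * 14 = 196

196


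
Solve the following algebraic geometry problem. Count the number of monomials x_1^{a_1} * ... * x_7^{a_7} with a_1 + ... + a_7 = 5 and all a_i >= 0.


The number of degree-5 monomials in 7 variables is C(d+n-1, n-1).
= C(5+7-1, 7-1) = C(11, 6)
= 462

462


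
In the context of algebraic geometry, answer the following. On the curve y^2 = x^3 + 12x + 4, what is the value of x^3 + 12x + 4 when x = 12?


Compute x^3 + 12x + 4 at x = 12:
x^3 = 12^3 = 1728
12*x = 12*12 = 144
Sum: 1728 + 144 + 4 = 1876

1876


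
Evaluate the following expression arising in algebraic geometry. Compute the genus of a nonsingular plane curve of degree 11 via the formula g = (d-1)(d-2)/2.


Using the genus formula for smooth plane curves:
g = (d-1)(d-2)/2
g = (11-1)(11-2)/2
g = 10*9/2
g = 90/2 = 45

45


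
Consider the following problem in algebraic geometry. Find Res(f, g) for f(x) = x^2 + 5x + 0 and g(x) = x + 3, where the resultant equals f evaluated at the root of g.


For Res(f, x - c), we evaluate f at x = c.
f(-3) = (-3)^2 + 5*(-3) + 0
= 9 - 15 + 0
= -6 + 0 = -6
Res(f, g) = -6

-6


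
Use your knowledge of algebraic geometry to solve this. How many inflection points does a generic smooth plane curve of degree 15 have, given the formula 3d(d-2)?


For a general smooth plane curve C of degree d, the inflection points are
the intersection of C with its Hessian curve, which has degree 3(d-2).
By Bezout, the total intersection number is d * 3(d-2) = 15 * 39 = 585.
For a general curve every flex is ordinary, so each contributes
multiplicity 1 to C·Hess(C), and the number of distinct inflection
points is 3d(d-2).
Inflection points = 3*15*(15-2) = 3*15*13 = 585

585


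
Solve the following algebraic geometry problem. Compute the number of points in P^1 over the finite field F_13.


P^1(F_13) has (q^(n+1) - 1)/(q - 1) points.
= 13^1 + 13^0
= 13 + 1
= 14

14


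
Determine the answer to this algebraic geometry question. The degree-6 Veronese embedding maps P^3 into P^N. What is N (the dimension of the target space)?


The Veronese embedding v_d: P^n -> P^N maps each point to all
degree-d monomials in n+1 homogeneous coordinates.
N = C(n+d, d) - 1
N = C(3+6, 6) - 1
N = C(9, 6) - 1
C(9, 6) = 84
N = 84 - 1 = 83

83


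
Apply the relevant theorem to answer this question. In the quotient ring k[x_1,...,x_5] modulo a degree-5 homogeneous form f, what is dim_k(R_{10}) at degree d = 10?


For R = k[x_1,...,x_n]/(f) with f homogeneous of degree e:
The Hilbert series is (1 - t^e)/(1 - t)^n.
So h(d) = C(d+n-1, n-1) - C(d-e+n-1, n-1) for d >= e.
With n=5, e=5, d=10:
C(10+5-1, 5-1) = C(14, 4) = 1001
C(10-5+5-1, 5-1) = C(9, 4) = 126
h(10) = 1001 - 126 = 875

875
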